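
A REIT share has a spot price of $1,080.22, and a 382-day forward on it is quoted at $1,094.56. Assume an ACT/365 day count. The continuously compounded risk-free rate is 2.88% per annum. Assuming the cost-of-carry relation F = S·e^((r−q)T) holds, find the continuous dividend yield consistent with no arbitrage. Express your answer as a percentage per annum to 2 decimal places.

From F = S·e^((r−q)T): (r − q) = ln(F/S)/T
ln(1094.56/1080.22) = ln(1.013275) = 0.013188
(r − q) = 0.013188 / (382/365) = 0.012601
q = r − ln(F/S)/T = 0.0288 − 0.012601 = 0.016199
q = 1.62%

1.62%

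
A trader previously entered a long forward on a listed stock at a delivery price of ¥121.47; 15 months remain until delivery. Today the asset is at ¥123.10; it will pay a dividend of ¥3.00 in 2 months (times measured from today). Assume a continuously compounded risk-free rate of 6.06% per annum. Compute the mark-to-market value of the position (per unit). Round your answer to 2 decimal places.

¥7.52

PV(remaining dividends) I = 3.00·e^(−0.0606·2/12) = 2.9699
Current forward F = (S − I)·e^(rT) = (123.10 − 2.9699)·e^(0.0606·15/12) = 120.1301 × 1.078693 = 129.5835
Value (long) = (F − K)·e^(−rT) = (129.5835 − 121.47) × 0.927048 = 7.5216
Value = ¥7.52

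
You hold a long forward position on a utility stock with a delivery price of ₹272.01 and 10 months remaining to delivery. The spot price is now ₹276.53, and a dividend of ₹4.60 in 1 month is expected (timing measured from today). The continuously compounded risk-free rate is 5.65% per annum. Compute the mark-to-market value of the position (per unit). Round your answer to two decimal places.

₹12.45

PV(remaining dividends) I = 4.60·e^(−0.0565·1/12) = 4.5784
Current forward F = (S − I)·e^(rT) = (276.53 − 4.5784)·e^(0.0565·10/12) = 271.9516 × 1.048209 = 285.0621
Value (long) = (F − K)·e^(−rT) = (285.0621 − 272.01) × 0.954008 = 12.4518
Value = ₹12.45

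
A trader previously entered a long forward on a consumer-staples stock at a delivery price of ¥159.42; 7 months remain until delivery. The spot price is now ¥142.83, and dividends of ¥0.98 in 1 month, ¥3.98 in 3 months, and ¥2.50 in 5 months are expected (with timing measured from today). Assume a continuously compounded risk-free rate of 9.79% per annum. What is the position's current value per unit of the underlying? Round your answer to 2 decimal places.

-¥15.00

PV(remaining dividends) I = 0.98·e^(−0.0979·1/12) + 3.98·e^(−0.0979·3/12) + 2.50·e^(−0.0979·5/12) = 7.2559
Current forward F = (S − I)·e^(rT) = (142.83 − 7.2559)·e^(0.0979·7/12) = 135.5741 × 1.058771 = 143.5419
Value (long) = (F − K)·e^(−rT) = (143.5419 − 159.42) × 0.944492 = -14.9967
Value = -¥15.00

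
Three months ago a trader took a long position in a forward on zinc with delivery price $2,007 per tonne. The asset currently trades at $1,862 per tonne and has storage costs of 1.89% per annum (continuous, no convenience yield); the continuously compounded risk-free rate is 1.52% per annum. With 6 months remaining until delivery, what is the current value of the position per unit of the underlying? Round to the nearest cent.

Current fair forward for the remaining 6 months: F = S·e^((r + u)·T), (r + u) = 0.0152 + 0.0189 = 0.0341
F = 1862 · e^(0.0341 × 6/12) = 1862 × 1.01719618 = 1894.0193
Value of long forward = (F − K)·e^(−rT) = (1894.0193 − 2007) · e^(−0.0152·6/12)
= -112.9807 × 0.99242881 = -112.13

-$112.13 per tonne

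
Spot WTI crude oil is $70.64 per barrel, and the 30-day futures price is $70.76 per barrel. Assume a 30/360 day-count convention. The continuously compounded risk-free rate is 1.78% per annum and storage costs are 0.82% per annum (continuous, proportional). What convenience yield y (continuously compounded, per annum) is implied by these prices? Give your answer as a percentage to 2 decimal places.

F = S·e^((r+u−y)T) ⇒ (r+u−y) = ln(F/S)/T
ln(70.76/70.64) = 0.001697; /T ⇒ 0.020364
y = r + u − ln(F/S)/T = 0.0178 + 0.0082 − 0.020364 = 0.005636
y = 0.56%

0.56%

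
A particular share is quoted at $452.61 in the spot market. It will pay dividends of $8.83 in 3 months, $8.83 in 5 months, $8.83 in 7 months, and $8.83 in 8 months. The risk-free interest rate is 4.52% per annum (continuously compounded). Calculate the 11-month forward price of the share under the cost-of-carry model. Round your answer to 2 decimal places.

PV(dividends) I = 8.83·e^(−0.0452·3/12) + 8.83·e^(−0.0452·5/12) + 8.83·e^(−0.0452·7/12) + 8.83·e^(−0.0452·8/12)
I = 8.7308 + 8.6653 + 8.6002 + 8.5679 = 34.5642
F = (S − I)·e^(rT) = (452.61 − 34.5642) · e^(0.0452·11/12)
= 418.0458 · e^0.041433 = 418.0458 × 1.042303 = $435.73

$435.73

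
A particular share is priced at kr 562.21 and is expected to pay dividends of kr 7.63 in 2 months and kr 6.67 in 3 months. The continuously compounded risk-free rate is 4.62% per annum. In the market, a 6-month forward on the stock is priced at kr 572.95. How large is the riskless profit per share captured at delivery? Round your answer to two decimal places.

PV(dividends) I = 7.63·e^(−0.0462·2/12) + 6.67·e^(−0.0462·3/12) = 14.1649
Fair forward F* = (S − I)·e^(rT) = (562.21 − 14.1649)·e^0.023100 = 548.0451 × 1.023369 = 560.8524
Market kr 572.95 > fair 560.8524: forward overpriced → cash-and-carry (borrow at r, buy the stock and collect the dividends, short the forward).
Profit at T = |F_mkt − F*| = |572.95 − 560.8524| = kr 12.10 per share

kr 12.10 per share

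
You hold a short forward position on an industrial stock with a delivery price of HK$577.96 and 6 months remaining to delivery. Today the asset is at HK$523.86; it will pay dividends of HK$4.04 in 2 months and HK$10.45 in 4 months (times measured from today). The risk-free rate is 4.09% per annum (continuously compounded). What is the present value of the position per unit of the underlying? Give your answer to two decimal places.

HK$56.72

PV(remaining dividends) I = 4.04·e^(−0.0409·2/12) + 10.45·e^(−0.0409·4/12) = 14.3211
Current forward F = (S − I)·e^(rT) = (523.86 − 14.3211)·e^(0.0409·6/12) = 509.5389 × 1.020661 = 520.0665
Value (long) = (F − K)·e^(−rT) = (520.0665 − 577.96) × 0.979758 = -56.7216
Short position value = −(long value) = HK$56.72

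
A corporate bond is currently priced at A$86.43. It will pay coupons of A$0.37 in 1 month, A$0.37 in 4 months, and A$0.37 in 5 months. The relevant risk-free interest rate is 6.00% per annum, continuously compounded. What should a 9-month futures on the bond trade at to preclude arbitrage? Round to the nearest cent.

PV(coupons) I = 0.37·e^(−0.0600·1/12) + 0.37·e^(−0.0600·4/12) + 0.37·e^(−0.0600·5/12)
I = 0.3682 + 0.3627 + 0.3609 = 1.0918
F = (S − I)·e^(rT) = (86.43 − 1.0918) · e^(0.0600·9/12)
= 85.3382 · e^0.045000 = 85.3382 × 1.046028 = A$89.27

A$89.27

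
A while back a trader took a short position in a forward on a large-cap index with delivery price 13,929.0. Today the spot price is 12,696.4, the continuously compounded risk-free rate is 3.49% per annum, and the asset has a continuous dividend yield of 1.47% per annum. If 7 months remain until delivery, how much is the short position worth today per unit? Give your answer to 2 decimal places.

Current fair forward for the remaining 7 months: F = S·e^((r − q)·T), (r − q) = 0.0349 − 0.0147 = 0.0202
F = 12696.4 · e^(0.0202 × 7/12) = 12696.4 × 1.01185303 = 12846.8908
Value of long forward = (F − K)·e^(−rT) = (12846.8908 − 13929.0) · e^(−0.0349·7/12)
= -1082.1092 × 0.97984750 = -1060.30
Short position value = −(long value) = 1060.30

1060.30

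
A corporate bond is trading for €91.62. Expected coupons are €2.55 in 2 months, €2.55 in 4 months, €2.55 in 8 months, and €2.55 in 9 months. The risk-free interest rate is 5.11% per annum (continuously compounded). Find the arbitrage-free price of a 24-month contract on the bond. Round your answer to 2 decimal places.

€90.45

PV(coupons) I = 2.55·e^(−0.0511·2/12) + 2.55·e^(−0.0511·4/12) + 2.55·e^(−0.0511·8/12) + 2.55·e^(−0.0511·9/12)
I = 2.5284 + 2.5069 + 2.4646 + 2.4541 = 9.9540
F = (S − I)·e^(rT) = (91.62 − 9.9540) · e^(0.0511·24/12)
= 81.6660 · e^0.102200 = 81.6660 × 1.107605 = €90.45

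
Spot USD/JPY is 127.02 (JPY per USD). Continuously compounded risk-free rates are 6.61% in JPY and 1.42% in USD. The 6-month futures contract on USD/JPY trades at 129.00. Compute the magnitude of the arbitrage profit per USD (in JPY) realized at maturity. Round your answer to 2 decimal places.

Fair futures: F* = S·e^(carry·T), with carry = (r_JPY − r_USD) = 0.0661 − 0.0142 = 0.0519
F* = 127.02 · e^(0.0519 × 6/12) = 127.02 · e^0.025950 = 127.02 × 1.026290 = 130.3594
Market 129.00 < fair 130.3594: forward underpriced → reverse cash-and-carry (short spot, go long the forward).
At maturity, profit = |F_mkt − F*| = |129.00 − 130.3594| = 1.36 per USD (in JPY)

1.36 per USD (in JPY)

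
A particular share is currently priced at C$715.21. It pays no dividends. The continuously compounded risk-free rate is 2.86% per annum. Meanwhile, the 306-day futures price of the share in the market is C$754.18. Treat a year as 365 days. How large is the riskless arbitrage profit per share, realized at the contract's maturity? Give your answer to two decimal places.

Fair futures: F* = S·e^(carry·T), with carry = r = 0.0286
F* = 715.21 · e^(0.0286 × 306/365) = 715.21 · e^0.023977 = 715.21 × 1.024267 = C$732.5660
Market C$754.18 > fair C$732.5660: forward overpriced → cash-and-carry (buy spot, short the forward).
At maturity, profit = |F_mkt − F*| = |754.18 − 732.5660| = C$21.61 per share

C$21.61 per share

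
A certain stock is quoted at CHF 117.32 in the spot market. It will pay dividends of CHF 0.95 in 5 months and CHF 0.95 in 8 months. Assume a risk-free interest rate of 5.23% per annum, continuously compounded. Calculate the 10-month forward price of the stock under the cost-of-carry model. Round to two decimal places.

PV(dividends) I = 0.95·e^(−0.0523·5/12) + 0.95·e^(−0.0523·8/12)
I = 0.9295 + 0.9174 = 1.8469
F = (S − I)·e^(rT) = (117.32 − 1.8469) · e^(0.0523·10/12)
= 115.4731 · e^0.043583 = 115.4731 × 1.044547 = CHF 120.62

CHF 120.62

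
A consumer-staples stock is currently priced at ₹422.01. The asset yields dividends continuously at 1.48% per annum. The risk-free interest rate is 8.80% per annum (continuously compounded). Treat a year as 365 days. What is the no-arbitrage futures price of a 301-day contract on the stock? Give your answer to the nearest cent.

F = S·e^((r − q)T) = 422.01 · e^((0.0880 − 0.0148) × 301/365)
= 422.01 · e^0.060365 = 422.01 × 1.062224
F = ₹448.27

₹448.27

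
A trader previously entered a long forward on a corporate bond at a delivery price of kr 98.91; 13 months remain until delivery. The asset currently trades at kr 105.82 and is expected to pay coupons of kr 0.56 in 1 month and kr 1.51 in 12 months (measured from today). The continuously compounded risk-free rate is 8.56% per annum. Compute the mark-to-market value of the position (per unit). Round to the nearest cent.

PV(remaining coupons) I = 0.56·e^(−0.0856·1/12) + 1.51·e^(−0.0856·12/12) = 1.9421
Current forward F = (S − I)·e^(rT) = (105.82 − 1.9421)·e^(0.0856·13/12) = 103.8779 × 1.097169 = 113.9716
Value (long) = (F − K)·e^(−rT) = (113.9716 − 98.91) × 0.911437 = 13.7277
Value = kr 13.73

kr 13.73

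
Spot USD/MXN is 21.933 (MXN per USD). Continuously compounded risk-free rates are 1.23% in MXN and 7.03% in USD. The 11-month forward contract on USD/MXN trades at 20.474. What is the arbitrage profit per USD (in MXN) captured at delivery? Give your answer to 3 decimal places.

0.323 per USD (in MXN)

Fair forward: F* = S·e^(carry·T), with carry = (r_MXN − r_USD) = 0.0123 − 0.0703 = -0.0580
F* = 21.933 · e^(-0.0580 × 11/12) = 21.933 · e^-0.053167 = 21.933 × 0.948222 = 20.7974
Market 20.474 < fair 20.7974: forward underpriced → reverse cash-and-carry (short spot, go long the forward).
At maturity, profit = |F_mkt − F*| = |20.474 − 20.7974| = 0.323 per USD (in MXN)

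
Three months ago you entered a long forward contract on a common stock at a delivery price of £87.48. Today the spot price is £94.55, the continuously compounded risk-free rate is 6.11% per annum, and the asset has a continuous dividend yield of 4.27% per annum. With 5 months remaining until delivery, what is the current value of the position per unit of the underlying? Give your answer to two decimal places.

£7.60

Current fair forward for the remaining 5 months: F = S·e^((r − q)·T), (r − q) = 0.0611 − 0.0427 = 0.0184
F = 94.55 · e^(0.0184 × 5/12) = 94.55 × 1.007696 = 95.2777
Value of long forward = (F − K)·e^(−rT) = (95.2777 − 87.48) · e^(−0.0611·5/12)
= 7.7977 × 0.974863 = 7.60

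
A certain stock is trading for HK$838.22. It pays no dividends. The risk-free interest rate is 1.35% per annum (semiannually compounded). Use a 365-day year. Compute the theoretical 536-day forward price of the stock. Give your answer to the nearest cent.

HK$854.95

F = S · (1+r/2)^(2T)
= 838.22 × 1.019955
F = HK$854.95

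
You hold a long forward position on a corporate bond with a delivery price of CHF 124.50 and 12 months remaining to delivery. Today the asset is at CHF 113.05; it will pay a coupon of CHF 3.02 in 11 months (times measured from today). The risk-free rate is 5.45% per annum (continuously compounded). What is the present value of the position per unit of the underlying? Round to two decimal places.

PV(remaining coupons) I = 3.02·e^(−0.0545·11/12) = 2.8728
Current forward F = (S − I)·e^(rT) = (113.05 − 2.8728)·e^(0.0545·12/12) = 110.1772 × 1.056012 = 116.3484
Value (long) = (F − K)·e^(−rT) = (116.3484 − 124.50) × 0.946959 = -7.7192
Value = -CHF 7.72

-CHF 7.72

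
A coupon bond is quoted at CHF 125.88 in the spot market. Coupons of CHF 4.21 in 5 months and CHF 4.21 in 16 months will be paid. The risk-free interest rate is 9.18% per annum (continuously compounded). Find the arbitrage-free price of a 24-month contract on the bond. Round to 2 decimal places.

PV(coupons) I = 4.21·e^(−0.0918·5/12) + 4.21·e^(−0.0918·16/12)
I = 4.0520 + 3.7250 = 7.7770
F = (S − I)·e^(rT) = (125.88 − 7.7770) · e^(0.0918·24/12)
= 118.1030 · e^0.183600 = 118.1030 × 1.201535 = CHF 141.90

CHF 141.90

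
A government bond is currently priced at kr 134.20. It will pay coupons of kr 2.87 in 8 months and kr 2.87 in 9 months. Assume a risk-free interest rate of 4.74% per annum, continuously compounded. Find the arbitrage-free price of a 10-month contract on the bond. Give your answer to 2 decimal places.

kr 133.83

PV(coupons) I = 2.87·e^(−0.0474·8/12) + 2.87·e^(−0.0474·9/12)
I = 2.7807 + 2.7698 = 5.5505
F = (S − I)·e^(rT) = (134.20 − 5.5505) · e^(0.0474·10/12)
= 128.6495 · e^0.039500 = 128.6495 × 1.040290 = kr 133.83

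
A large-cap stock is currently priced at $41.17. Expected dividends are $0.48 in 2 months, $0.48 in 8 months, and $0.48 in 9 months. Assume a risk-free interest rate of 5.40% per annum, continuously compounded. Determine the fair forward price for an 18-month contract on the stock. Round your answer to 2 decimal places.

PV(dividends) I = 0.48·e^(−0.0540·2/12) + 0.48·e^(−0.0540·8/12) + 0.48·e^(−0.0540·9/12)
I = 0.4757 + 0.4630 + 0.4609 = 1.3996
F = (S − I)·e^(rT) = (41.17 − 1.3996) · e^(0.0540·18/12)
= 39.7704 · e^0.081000 = 39.7704 × 1.084371 = $43.13

$43.13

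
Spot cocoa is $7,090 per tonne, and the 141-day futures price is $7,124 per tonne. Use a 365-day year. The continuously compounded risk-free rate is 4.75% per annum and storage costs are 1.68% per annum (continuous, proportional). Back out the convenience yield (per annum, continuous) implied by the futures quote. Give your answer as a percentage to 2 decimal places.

5.19%

F = S·e^((r+u−y)T) ⇒ (r+u−y) = ln(F/S)/T
ln(7124/7090) = 0.004784; /T ⇒ 0.012384
y = r + u − ln(F/S)/T = 0.0475 + 0.0168 − 0.012384 = 0.051916
y = 5.19%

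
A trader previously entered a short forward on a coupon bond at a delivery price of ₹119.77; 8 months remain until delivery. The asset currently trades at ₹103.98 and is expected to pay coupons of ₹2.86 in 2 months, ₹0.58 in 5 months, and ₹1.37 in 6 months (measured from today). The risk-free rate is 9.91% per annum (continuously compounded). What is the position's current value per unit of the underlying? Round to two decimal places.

₹12.81

PV(remaining coupons) I = 2.86·e^(−0.0991·2/12) + 0.58·e^(−0.0991·5/12) + 1.37·e^(−0.0991·6/12) = 4.6735
Current forward F = (S − I)·e^(rT) = (103.98 − 4.6735)·e^(0.0991·8/12) = 99.3065 × 1.068298 = 106.0889
Value (long) = (F − K)·e^(−rT) = (106.0889 − 119.77) × 0.936068 = -12.8064
Short position value = −(long value) = ₹12.81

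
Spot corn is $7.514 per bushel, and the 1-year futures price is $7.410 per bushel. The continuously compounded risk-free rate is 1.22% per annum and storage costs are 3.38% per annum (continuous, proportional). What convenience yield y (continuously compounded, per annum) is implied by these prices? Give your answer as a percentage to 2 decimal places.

F = S·e^((r+u−y)T) ⇒ (r+u−y) = ln(F/S)/T
ln(7.410/7.514) = -0.013938; /T ⇒ -0.013938
y = r + u − ln(F/S)/T = 0.0122 + 0.0338 + 0.013938 = 0.059938
y = 5.99%

5.99%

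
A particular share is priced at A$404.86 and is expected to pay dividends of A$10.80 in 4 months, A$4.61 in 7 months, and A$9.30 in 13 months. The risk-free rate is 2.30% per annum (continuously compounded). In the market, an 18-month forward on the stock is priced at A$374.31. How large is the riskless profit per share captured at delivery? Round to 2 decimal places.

PV(dividends) I = 10.80·e^(−0.0230·4/12) + 4.61·e^(−0.0230·7/12) + 9.30·e^(−0.0230·13/12) = 24.3372
Fair forward F* = (S − I)·e^(rT) = (404.86 − 24.3372)·e^0.034500 = 380.5228 × 1.035102 = 393.8799
Market A$374.31 < fair 393.8799: forward underpriced → reverse cash-and-carry (short the stock, invest proceeds at r, pay the dividends, go long the forward).
Profit at T = |F_mkt − F*| = |374.31 − 393.8799| = A$19.57 per share

A$19.57 per share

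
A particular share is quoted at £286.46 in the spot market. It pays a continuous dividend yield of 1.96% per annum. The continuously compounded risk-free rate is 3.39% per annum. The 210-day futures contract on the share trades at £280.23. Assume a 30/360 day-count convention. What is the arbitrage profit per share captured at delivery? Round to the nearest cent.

Fair futures: F* = S·e^(carry·T), with carry = (r − q) = 0.0339 − 0.0196 = 0.0143
F* = 286.46 · e^(0.0143 × 210/360) = 286.46 · e^0.008342 = 286.46 × 1.008377 = £288.8597
Market £280.23 < fair £288.8597: forward underpriced → reverse cash-and-carry (short spot, go long the forward).
At maturity, profit = |F_mkt − F*| = |280.23 − 288.8597| = £8.63 per share

£8.63 per share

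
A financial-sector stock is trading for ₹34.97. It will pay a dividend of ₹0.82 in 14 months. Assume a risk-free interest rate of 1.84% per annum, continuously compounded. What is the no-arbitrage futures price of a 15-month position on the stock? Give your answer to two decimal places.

PV(dividends) I = 0.82·e^(−0.0184·14/12)
I = 0.8026
F = (S − I)·e^(rT) = (34.97 − 0.8026) · e^(0.0184·15/12)
= 34.1674 · e^0.023000 = 34.1674 × 1.023267 = ₹34.96

₹34.96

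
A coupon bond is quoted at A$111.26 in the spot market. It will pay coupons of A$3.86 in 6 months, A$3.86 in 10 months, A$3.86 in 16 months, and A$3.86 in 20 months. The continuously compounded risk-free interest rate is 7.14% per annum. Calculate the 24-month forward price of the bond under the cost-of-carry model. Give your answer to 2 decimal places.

PV(coupons) I = 3.86·e^(−0.0714·6/12) + 3.86·e^(−0.0714·10/12) + 3.86·e^(−0.0714·16/12) + 3.86·e^(−0.0714·20/12)
I = 3.7246 + 3.6370 + 3.5095 + 3.4269 = 14.2980
F = (S − I)·e^(rT) = (111.26 − 14.2980) · e^(0.0714·24/12)
= 96.9620 · e^0.142800 = 96.9620 × 1.153499 = A$111.85

A$111.85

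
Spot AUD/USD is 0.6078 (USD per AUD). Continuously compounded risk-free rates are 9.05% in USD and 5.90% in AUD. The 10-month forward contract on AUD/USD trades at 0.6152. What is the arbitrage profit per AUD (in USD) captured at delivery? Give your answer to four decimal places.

Fair forward: F* = S·e^(carry·T), with carry = (r_USD − r_AUD) = 0.0905 − 0.0590 = 0.0315
F* = 0.6078 · e^(0.0315 × 10/12) = 0.6078 · e^0.026250 = 0.6078 × 1.026598 = 0.6240
Market 0.6152 < fair 0.6240: forward underpriced → reverse cash-and-carry (short spot, go long the forward).
At maturity, profit = |F_mkt − F*| = |0.6152 − 0.6240| = 0.0088 per AUD (in USD)

0.0088 per AUD (in USD)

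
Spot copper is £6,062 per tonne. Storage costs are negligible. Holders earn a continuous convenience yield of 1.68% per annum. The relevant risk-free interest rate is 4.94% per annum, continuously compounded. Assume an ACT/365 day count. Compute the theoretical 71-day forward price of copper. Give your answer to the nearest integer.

£6,101 per tonne

Net carry = r + u − y = 0.0494 + 0.0000 − 0.0168 = 0.0326
F = S·e^((r+u−y)T) = 6062 · e^(0.0326 × 71/365) = 6062 · e^0.006341
= 6062 × 1.006361 = £6,101 per tonne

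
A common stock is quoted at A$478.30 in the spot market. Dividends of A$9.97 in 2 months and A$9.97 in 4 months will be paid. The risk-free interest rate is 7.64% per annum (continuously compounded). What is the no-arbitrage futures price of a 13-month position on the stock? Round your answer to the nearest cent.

A$498.32

PV(dividends) I = 9.97·e^(−0.0764·2/12) + 9.97·e^(−0.0764·4/12)
I = 9.8439 + 9.7193 = 19.5632
F = (S − I)·e^(rT) = (478.30 − 19.5632) · e^(0.0764·13/12)
= 458.7368 · e^0.082767 = 458.7368 × 1.086289 = A$498.32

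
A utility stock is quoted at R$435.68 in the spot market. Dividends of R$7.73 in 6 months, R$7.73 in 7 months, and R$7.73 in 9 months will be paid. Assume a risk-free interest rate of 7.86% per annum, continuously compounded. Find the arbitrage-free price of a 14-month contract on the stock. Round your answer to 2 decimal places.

R$453.30

PV(dividends) I = 7.73·e^(−0.0786·6/12) + 7.73·e^(−0.0786·7/12) + 7.73·e^(−0.0786·9/12)
I = 7.4321 + 7.3836 + 7.2875 = 22.1032
F = (S − I)·e^(rT) = (435.68 − 22.1032) · e^(0.0786·14/12)
= 413.5768 · e^0.091700 = 413.5768 × 1.096036 = R$453.30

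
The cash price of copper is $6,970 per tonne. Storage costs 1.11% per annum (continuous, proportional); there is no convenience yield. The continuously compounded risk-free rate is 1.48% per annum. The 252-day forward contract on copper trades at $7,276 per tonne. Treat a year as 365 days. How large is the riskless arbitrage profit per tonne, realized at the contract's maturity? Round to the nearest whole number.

$180 per tonne

Fair forward: F* = S·e^(carry·T), with carry = (r + u) = 0.0148 + 0.0111 = 0.0259
F* = 6970 · e^(0.0259 × 252/365) = 6970 · e^0.017882 = 6970 × 1.018043 = $7095.7597
Market $7276 > fair $7095.7597: forward overpriced → cash-and-carry (buy spot, short the forward).
At maturity, profit = |F_mkt − F*| = |7276 − 7095.7597| = $180 per tonne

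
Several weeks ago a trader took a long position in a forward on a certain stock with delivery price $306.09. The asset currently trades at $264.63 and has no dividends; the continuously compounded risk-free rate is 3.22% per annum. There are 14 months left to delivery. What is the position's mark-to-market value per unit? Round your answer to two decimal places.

-$30.17

Current fair forward for the remaining 14 months: F = S·e^(r·T), r = 0.0322
F = 264.63 · e^(0.0322 × 14/12) = 264.63 × 1.038281 = 274.7603
Value of long forward = (F − K)·e^(−rT) = (274.7603 − 306.09) · e^(−0.0322·14/12)
= -31.3297 × 0.963130 = -30.17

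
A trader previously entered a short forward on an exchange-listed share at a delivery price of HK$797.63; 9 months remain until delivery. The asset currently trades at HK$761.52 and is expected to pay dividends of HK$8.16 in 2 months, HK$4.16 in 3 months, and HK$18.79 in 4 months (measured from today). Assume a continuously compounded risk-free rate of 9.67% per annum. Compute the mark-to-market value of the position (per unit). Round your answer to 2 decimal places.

PV(remaining dividends) I = 8.16·e^(−0.0967·2/12) + 4.16·e^(−0.0967·3/12) + 18.79·e^(−0.0967·4/12) = 30.2842
Current forward F = (S − I)·e^(rT) = (761.52 − 30.2842)·e^(0.0967·9/12) = 731.2358 × 1.075220 = 786.2394
Value (long) = (F − K)·e^(−rT) = (786.2394 − 797.63) × 0.930042 = -10.5937
Short position value = −(long value) = HK$10.59

HK$10.59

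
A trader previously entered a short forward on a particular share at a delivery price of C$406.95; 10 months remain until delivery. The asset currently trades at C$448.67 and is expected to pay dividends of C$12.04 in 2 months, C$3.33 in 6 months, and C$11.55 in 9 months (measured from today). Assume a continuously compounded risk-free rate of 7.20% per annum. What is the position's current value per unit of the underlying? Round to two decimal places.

-C$39.37

PV(remaining dividends) I = 12.04·e^(−0.0720·2/12) + 3.33·e^(−0.0720·6/12) + 11.55·e^(−0.0720·9/12) = 26.0515
Current forward F = (S − I)·e^(rT) = (448.67 − 26.0515)·e^(0.0720·10/12) = 422.6185 × 1.061837 = 448.7520
Value (long) = (F − K)·e^(−rT) = (448.7520 − 406.95) × 0.941765 = 39.3677
Short position value = −(long value) = -C$39.37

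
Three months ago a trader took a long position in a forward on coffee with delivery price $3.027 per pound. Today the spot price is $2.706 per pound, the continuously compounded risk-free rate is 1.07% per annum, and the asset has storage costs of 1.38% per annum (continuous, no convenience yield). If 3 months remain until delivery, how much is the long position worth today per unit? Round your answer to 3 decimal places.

Current fair forward for the remaining 3 months: F = S·e^((r + u)·T), (r + u) = 0.0107 + 0.0138 = 0.0245
F = 2.706 · e^(0.0245 × 3/12) = 2.706 × 1.006144 = 2.7226
Value of long forward = (F − K)·e^(−rT) = (2.7226 − 3.027) · e^(−0.0107·3/12)
= -0.3044 × 0.997329 = -0.304

-$0.304 per pound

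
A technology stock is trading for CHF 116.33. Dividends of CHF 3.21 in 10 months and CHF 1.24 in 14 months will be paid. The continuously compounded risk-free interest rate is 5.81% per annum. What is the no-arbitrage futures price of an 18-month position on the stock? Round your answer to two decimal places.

CHF 122.32

PV(dividends) I = 3.21·e^(−0.0581·10/12) + 1.24·e^(−0.0581·14/12)
I = 3.0583 + 1.1587 = 4.2170
F = (S − I)·e^(rT) = (116.33 − 4.2170) · e^(0.0581·18/12)
= 112.1130 · e^0.087150 = 112.1130 × 1.091060 = CHF 122.32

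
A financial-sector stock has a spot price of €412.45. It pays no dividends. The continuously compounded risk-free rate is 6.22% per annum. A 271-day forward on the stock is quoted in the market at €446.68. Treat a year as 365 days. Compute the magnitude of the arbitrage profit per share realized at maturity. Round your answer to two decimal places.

Fair forward: F* = S·e^(carry·T), with carry = r = 0.0622
F* = 412.45 · e^(0.0622 × 271/365) = 412.45 · e^0.046181 = 412.45 × 1.047264 = €431.9440
Market €446.68 > fair €431.9440: forward overpriced → cash-and-carry (buy spot, short the forward).
At maturity, profit = |F_mkt − F*| = |446.68 − 431.9440| = €14.74 per share

€14.74 per share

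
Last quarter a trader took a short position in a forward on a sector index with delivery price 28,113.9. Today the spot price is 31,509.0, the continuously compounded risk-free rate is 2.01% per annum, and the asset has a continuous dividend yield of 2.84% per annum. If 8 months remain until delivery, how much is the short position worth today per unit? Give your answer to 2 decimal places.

-3178.36

Current fair forward for the remaining 8 months: F = S·e^((r − q)·T), (r − q) = 0.0201 − 0.0284 = -0.0083
F = 31509.0 · e^(-0.0083 × 8/12) = 31509.0 × 0.99448195 = 31335.1318
Value of long forward = (F − K)·e^(−rT) = (31335.1318 − 28113.9) · e^(−0.0201·8/12)
= 3221.2318 × 0.98668938 = 3178.36
Short position value = −(long value) = -3178.36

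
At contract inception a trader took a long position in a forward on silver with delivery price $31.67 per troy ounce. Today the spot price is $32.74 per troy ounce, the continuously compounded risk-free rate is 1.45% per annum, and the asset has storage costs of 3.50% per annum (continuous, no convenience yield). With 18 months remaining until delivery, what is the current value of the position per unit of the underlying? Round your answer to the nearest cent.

$3.52 per troy ounce

Current fair forward for the remaining 18 months: F = S·e^((r + u)·T), (r + u) = 0.0145 + 0.0350 = 0.0495
F = 32.74 · e^(0.0495 × 18/12) = 32.74 × 1.077076 = 35.2635
Value of long forward = (F − K)·e^(−rT) = (35.2635 − 31.67) · e^(−0.0145·18/12)
= 3.5935 × 0.978485 = 3.52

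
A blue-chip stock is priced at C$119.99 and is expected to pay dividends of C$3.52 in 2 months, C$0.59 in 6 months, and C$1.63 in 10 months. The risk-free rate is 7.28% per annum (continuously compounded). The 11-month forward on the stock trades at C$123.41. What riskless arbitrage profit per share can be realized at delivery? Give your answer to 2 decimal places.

PV(dividends) I = 3.52·e^(−0.0728·2/12) + 0.59·e^(−0.0728·6/12) + 1.63·e^(−0.0728·10/12) = 5.5805
Fair forward F* = (S − I)·e^(rT) = (119.99 − 5.5805)·e^0.066733 = 114.4095 × 1.069010 = 122.3049
Market C$123.41 > fair 122.3049: forward overpriced → cash-and-carry (borrow at r, buy the stock and collect the dividends, short the forward).
Profit at T = |F_mkt − F*| = |123.41 − 122.3049| = C$1.11 per share

C$1.11 per share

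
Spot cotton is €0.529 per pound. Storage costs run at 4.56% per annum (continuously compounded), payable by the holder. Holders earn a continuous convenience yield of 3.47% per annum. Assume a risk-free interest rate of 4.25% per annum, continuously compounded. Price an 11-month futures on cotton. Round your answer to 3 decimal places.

€0.556 per pound

Net carry = r + u − y = 0.0425 + 0.0456 − 0.0347 = 0.0534
F = S·e^((r+u−y)T) = 0.529 · e^(0.0534 × 11/12) = 0.529 · e^0.048950
= 0.529 × 1.050168 = €0.556 per pound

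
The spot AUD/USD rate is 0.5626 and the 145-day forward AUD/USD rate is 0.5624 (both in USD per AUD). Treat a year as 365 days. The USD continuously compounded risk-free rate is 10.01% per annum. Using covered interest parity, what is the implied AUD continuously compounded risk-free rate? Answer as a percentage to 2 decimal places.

F = S·e^((r_USD − r_AUD)T) ⇒ r_AUD = r_USD − ln(F/S)/T
ln(0.5624/0.5626) = -0.000356; /(145/365) = -0.000896
r_AUD = 0.1001 + 0.000896 = 0.100996
r_AUD = 10.10%

10.10%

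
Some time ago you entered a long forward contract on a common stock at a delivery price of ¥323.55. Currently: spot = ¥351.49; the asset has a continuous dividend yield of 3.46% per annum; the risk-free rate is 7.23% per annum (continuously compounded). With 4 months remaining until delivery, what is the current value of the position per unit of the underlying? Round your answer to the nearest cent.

¥31.61

Current fair forward for the remaining 4 months: F = S·e^((r − q)·T), (r − q) = 0.0723 − 0.0346 = 0.0377
F = 351.49 · e^(0.0377 × 4/12) = 351.49 × 1.012646 = 355.9349
Value of long forward = (F − K)·e^(−rT) = (355.9349 − 323.55) · e^(−0.0723·4/12)
= 32.3849 × 0.976188 = 31.61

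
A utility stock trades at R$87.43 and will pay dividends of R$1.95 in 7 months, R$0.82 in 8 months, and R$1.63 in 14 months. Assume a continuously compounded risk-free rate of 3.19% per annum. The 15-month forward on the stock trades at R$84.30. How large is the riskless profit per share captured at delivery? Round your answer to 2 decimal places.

R$2.23 per share

PV(dividends) I = 1.95·e^(−0.0319·7/12) + 0.82·e^(−0.0319·8/12) + 1.63·e^(−0.0319·14/12) = 4.2872
Fair forward F* = (S − I)·e^(rT) = (87.43 − 4.2872)·e^0.039875 = 83.1428 × 1.040681 = 86.5251
Market R$84.30 < fair 86.5251: forward underpriced → reverse cash-and-carry (short the stock, invest proceeds at r, pay the dividends, go long the forward).
Profit at T = |F_mkt − F*| = |84.30 − 86.5251| = R$2.23 per share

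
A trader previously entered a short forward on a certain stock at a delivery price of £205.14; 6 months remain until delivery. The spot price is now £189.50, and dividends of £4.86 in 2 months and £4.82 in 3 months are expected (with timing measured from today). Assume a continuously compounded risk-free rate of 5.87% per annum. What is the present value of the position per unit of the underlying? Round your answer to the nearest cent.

£19.27

PV(remaining dividends) I = 4.86·e^(−0.0587·2/12) + 4.82·e^(−0.0587·3/12) = 9.5625
Current forward F = (S − I)·e^(rT) = (189.50 − 9.5625)·e^(0.0587·6/12) = 179.9375 × 1.029785 = 185.2969
Value (long) = (F − K)·e^(−rT) = (185.2969 − 205.14) × 0.971077 = -19.2692
Short position value = −(long value) = £19.27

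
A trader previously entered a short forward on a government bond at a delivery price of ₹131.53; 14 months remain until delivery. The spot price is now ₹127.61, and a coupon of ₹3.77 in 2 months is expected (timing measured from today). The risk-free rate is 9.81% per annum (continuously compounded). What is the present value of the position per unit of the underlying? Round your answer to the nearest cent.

-₹6.60

PV(remaining coupons) I = 3.77·e^(−0.0981·2/12) = 3.7089
Current forward F = (S − I)·e^(rT) = (127.61 − 3.7089)·e^(0.0981·14/12) = 123.9011 × 1.121257 = 138.9250
Value (long) = (F − K)·e^(−rT) = (138.9250 − 131.53) × 0.891857 = 6.5953
Short position value = −(long value) = -₹6.60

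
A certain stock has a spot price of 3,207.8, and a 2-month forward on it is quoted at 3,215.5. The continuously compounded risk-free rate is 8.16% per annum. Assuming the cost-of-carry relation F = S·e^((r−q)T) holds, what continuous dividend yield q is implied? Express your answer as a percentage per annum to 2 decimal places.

6.72%

From F = S·e^((r−q)T): (r − q) = ln(F/S)/T
ln(3215.5/3207.8) = ln(1.002400) = 0.002397
(r − q) = 0.002397 / (2/12) = 0.014382
q = r − ln(F/S)/T = 0.0816 − 0.014382 = 0.067218
q = 6.72%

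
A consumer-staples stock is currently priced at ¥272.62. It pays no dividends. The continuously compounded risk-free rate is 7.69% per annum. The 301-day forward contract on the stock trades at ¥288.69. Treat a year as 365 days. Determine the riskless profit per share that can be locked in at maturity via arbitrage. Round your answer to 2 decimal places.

¥1.78 per share

Fair forward: F* = S·e^(carry·T), with carry = r = 0.0769
F* = 272.62 · e^(0.0769 × 301/365) = 272.62 · e^0.063416 = 272.62 × 1.065470 = ¥290.4684
Market ¥288.69 < fair ¥290.4684: forward underpriced → reverse cash-and-carry (short spot, go long the forward).
At maturity, profit = |F_mkt − F*| = |288.69 − 290.4684| = ¥1.78 per share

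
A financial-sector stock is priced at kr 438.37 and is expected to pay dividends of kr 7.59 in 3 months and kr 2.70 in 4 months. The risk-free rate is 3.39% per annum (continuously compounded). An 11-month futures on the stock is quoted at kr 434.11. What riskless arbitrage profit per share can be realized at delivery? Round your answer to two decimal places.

PV(dividends) I = 7.59·e^(−0.0339·3/12) + 2.70·e^(−0.0339·4/12) = 10.1956
Fair futures F* = (S − I)·e^(rT) = (438.37 − 10.1956)·e^0.031075 = 428.1744 × 1.031563 = 441.6889
Market kr 434.11 < fair 441.6889: forward underpriced → reverse cash-and-carry (short the stock, invest proceeds at r, pay the dividends, go long the forward).
Profit at T = |F_mkt − F*| = |434.11 − 441.6889| = kr 7.58 per share

kr 7.58 per share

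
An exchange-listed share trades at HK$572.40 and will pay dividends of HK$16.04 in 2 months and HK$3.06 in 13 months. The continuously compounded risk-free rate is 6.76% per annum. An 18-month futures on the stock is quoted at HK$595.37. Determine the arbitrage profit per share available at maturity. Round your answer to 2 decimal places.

PV(dividends) I = 16.04·e^(−0.0676·2/12) + 3.06·e^(−0.0676·13/12) = 18.7042
Fair futures F* = (S − I)·e^(rT) = (572.40 − 18.7042)·e^0.101400 = 553.6958 × 1.106719 = 612.7857
Market HK$595.37 < fair 612.7857: forward underpriced → reverse cash-and-carry (short the stock, invest proceeds at r, pay the dividends, go long the forward).
Profit at T = |F_mkt − F*| = |595.37 − 612.7857| = HK$17.42 per share

HK$17.42 per share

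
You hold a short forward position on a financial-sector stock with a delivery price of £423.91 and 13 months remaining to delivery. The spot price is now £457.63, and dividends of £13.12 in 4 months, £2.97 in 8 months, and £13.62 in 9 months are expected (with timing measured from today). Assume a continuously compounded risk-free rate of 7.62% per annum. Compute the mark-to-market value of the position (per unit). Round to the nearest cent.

-£38.83

PV(remaining dividends) I = 13.12·e^(−0.0762·4/12) + 2.97·e^(−0.0762·8/12) + 13.62·e^(−0.0762·9/12) = 28.4773
Current forward F = (S − I)·e^(rT) = (457.63 − 28.4773)·e^(0.0762·13/12) = 429.1527 × 1.086053 = 466.0826
Value (long) = (F − K)·e^(−rT) = (466.0826 − 423.91) × 0.920765 = 38.8311
Short position value = −(long value) = -£38.83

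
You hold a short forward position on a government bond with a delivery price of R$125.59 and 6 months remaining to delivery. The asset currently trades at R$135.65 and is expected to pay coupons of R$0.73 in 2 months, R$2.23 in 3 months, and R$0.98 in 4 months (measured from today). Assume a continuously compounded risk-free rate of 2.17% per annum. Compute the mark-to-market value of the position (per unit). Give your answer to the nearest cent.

PV(remaining coupons) I = 0.73·e^(−0.0217·2/12) + 2.23·e^(−0.0217·3/12) + 0.98·e^(−0.0217·4/12) = 3.9182
Current forward F = (S − I)·e^(rT) = (135.65 − 3.9182)·e^(0.0217·6/12) = 131.7318 × 1.010909 = 133.1689
Value (long) = (F − K)·e^(−rT) = (133.1689 − 125.59) × 0.989209 = 7.4971
Short position value = −(long value) = -R$7.50

-R$7.50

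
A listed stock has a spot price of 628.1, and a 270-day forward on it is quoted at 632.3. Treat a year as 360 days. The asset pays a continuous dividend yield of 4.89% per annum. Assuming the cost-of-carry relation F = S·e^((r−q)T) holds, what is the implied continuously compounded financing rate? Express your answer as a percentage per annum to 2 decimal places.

5.78%

From F = S·e^((r−q)T): (r − q) = ln(F/S)/T
ln(632.3/628.1) = ln(1.006687) = 0.006665
(r − q) = 0.006665 / (270/360) = 0.008887
r = ln(F/S)/T + q = 0.008887 + 0.0489 = 0.057787
r = 5.78%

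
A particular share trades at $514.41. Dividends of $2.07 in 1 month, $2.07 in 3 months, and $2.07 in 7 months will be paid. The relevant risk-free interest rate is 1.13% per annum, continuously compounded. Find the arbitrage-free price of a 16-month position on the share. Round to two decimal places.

PV(dividends) I = 2.07·e^(−0.0113·1/12) + 2.07·e^(−0.0113·3/12) + 2.07·e^(−0.0113·7/12)
I = 2.0681 + 2.0642 + 2.0564 = 6.1887
F = (S − I)·e^(rT) = (514.41 − 6.1887) · e^(0.0113·16/12)
= 508.2213 · e^0.015067 = 508.2213 × 1.015181 = $515.94

$515.94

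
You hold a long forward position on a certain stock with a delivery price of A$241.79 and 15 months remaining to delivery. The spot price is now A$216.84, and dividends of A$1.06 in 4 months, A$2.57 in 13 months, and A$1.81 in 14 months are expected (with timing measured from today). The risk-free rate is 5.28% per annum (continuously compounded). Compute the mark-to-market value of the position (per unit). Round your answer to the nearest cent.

-A$14.68

PV(remaining dividends) I = 1.06·e^(−0.0528·4/12) + 2.57·e^(−0.0528·13/12) + 1.81·e^(−0.0528·14/12) = 5.1705
Current forward F = (S − I)·e^(rT) = (216.84 − 5.1705)·e^(0.0528·15/12) = 211.6695 × 1.068227 = 226.1111
Value (long) = (F − K)·e^(−rT) = (226.1111 − 241.79) × 0.936131 = -14.6775
Value = -A$14.68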